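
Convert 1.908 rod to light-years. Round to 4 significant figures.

1.014e-15 ly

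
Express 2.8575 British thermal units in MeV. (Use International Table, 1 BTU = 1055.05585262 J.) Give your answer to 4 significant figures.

1.882e+16 megaelectronvolts

1 British thermal unit = 6.58514e+15 megaelectronvolts.
2.8575 × 6.58514e+15 ≈ 1.882e+16 MeV.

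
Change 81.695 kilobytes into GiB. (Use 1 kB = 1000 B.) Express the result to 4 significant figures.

7.608 × 10^-5 gibibytes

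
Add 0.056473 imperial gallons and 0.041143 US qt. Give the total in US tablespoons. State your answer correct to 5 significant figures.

19.995 US tbsp

0.056473 imp gal = 17.3622 US tbsp and 0.041143 US qt = 2.63315 US tbsp.
17.3622 + 2.63315 ≈ 19.995 US tbsp.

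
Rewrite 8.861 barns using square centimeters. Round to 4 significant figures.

1 barn = 1.00000e-24 cm².
So 8.861 × 1.00000e-24 ≈ 8.861e-24 cm².

8.861e-24 cm²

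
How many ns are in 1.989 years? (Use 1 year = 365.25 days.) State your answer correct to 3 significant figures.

1 year = 3.15576e+16 nanoseconds.
1.989 × 3.15576e+16 ≈ 6.28e+16 ns.

6.28e+16 ns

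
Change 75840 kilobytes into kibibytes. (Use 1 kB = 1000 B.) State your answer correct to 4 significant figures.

1 kilobyte = 0.9765625 KiB.
So 75840 × 0.9765625 ≈ 74060 KiB.

74060 KiB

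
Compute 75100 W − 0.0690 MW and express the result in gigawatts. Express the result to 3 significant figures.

6.10 × 10^-6 GW

75100 W = 7.51000 × 10^-5 GW and 0.0690 MW = 6.90000 × 10^-5 GW.
7.51000 × 10^-5 − 6.90000 × 10^-5 ≈ 6.10 × 10^-6 GW.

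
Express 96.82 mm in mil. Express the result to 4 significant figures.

3812 mil

1 millimeter = 39.3701 mils.
Thus 96.82 × 39.3701 ≈ 3812 mil.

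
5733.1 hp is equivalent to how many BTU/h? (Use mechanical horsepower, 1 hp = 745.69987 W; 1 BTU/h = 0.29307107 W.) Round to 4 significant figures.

1 horsepower = 2544.43 BTU/h.
Then 5733.1 × 2544.43 ≈ 1.459e+7 BTU/h.

1.459e+7 BTU/h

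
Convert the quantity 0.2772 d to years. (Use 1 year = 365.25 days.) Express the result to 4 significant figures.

0.0007589 years

1 d = 0.00273785 yr.
Thus 0.2772 × 0.00273785 ≈ 0.0007589 yr.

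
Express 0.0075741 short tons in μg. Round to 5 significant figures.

1 short ton = 9.07185e+11 μg.
Then 0.0075741 × 9.07185e+11 ≈ 6.8711e+9 μg.

6.8711e+9 μg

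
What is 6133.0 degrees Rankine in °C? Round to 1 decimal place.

°R = (°C + 273.15) × 9/5.
Applying the formula gives 3134.1 °C.

3134.1 °C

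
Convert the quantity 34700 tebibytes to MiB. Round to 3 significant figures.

3.64 × 10^10 MiB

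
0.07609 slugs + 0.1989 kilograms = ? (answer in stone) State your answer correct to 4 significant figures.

0.2062 stone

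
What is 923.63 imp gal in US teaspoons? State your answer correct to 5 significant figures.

1 imp gal = 922.330 US tsp.
So 923.63 × 922.330 ≈ 851890 US tsp.

851890 US tsp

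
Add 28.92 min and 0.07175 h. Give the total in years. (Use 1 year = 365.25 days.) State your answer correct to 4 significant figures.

6.317 × 10^-5 years

28.92 min = 5.49852 × 10^-5 yr and 0.07175 h = 8.18503 × 10^-6 yr.
5.49852 × 10^-5 + 8.18503 × 10^-6 ≈ 6.317 × 10^-5 yr.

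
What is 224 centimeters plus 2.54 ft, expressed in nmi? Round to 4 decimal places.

0.0016 nmi

224 cm = 0.00120950 nmi and 2.54 ft = 0.000418030 nmi.
0.00120950 + 0.000418030 ≈ 0.0016 nmi.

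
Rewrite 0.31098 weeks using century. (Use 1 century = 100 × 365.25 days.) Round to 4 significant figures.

1 wk = 0.000191650 century.
0.31098 × 0.000191650 ≈ 5.960e-5 century.

5.960e-5 centuries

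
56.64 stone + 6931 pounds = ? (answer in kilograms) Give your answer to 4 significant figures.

56.64 st = 359.681 kg and 6931 lb = 3143.85 kg.
359.681 + 3143.85 ≈ 3504 kg.

3504 kg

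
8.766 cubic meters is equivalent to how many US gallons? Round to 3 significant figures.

2320 US gallons

1 cubic meter = 264.172 US gal.
So 8.766 × 264.172 ≈ 2320 US gal.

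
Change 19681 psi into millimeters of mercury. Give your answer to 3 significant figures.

1 psi = 51.7149 millimeters of mercury.
So 19681 × 51.7149 ≈ 1.02e+6 mmHg.

1.02e+6 millimeters of mercury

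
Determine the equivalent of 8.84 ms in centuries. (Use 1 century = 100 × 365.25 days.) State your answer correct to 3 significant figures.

2.80e-12 centuries

1 ms = 3.16881e-13 centuries.
Then 8.84 × 3.16881e-13 ≈ 2.80e-12 century.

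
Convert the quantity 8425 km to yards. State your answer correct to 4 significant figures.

9.214e+6 yd

1 kilometer = 1093.61 yards.
8425 × 1093.61 ≈ 9.214e+6 yd.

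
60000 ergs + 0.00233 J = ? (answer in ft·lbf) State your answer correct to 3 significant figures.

0.00614 ft·lbf

60000 erg = 0.00442537 ft·lbf and 0.00233 J = 0.00171852 ft·lbf.
0.00442537 + 0.00171852 ≈ 0.00614 ft·lbf.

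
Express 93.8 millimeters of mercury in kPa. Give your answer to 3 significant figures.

12.5 kPa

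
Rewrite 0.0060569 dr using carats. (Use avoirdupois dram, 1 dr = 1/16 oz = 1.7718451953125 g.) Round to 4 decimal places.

1 dram = 8.85923 ct.
0.0060569 × 8.85923 ≈ 0.0537 ct.

0.0537 carats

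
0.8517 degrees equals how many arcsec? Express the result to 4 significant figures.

1 ° = 3600.00 arcsec.
0.8517 × 3600.00 ≈ 3066 arcsec.

3066 arcseconds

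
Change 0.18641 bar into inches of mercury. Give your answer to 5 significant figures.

1 bar = 29.5300 inHg.
0.18641 × 29.5300 ≈ 5.5047 inHg.

5.5047 inches of mercury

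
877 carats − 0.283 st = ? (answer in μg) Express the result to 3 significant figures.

-1.62e+9 μg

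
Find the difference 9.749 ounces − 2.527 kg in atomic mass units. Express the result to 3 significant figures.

-1.36 × 10^27 u

9.749 oz = 1.66440 × 10^26 u and 2.527 kg = 1.52179 × 10^27 u.
1.66440 × 10^26 − 1.52179 × 10^27 ≈ -1.36 × 10^27 u.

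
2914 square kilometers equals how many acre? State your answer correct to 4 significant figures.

720100 acre

1 square kilometer = 247.105 acre.
2914 × 247.105 ≈ 720100 acre.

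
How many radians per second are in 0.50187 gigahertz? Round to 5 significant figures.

1 gigahertz = 6.28319e+9 radians per second.
Thus 0.50187 × 6.28319e+9 ≈ 3.1533e+9 rad/s.

3.1533e+9 rad/s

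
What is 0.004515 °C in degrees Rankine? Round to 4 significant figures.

491.7 °R

°R = (°C + 273.15) × 9/5.
Applying the formula gives 491.7 °R.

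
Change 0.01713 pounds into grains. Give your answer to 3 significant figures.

120 gr

1 lb = 7000.00 grains.
Then 0.01713 × 7000.00 ≈ 120 gr.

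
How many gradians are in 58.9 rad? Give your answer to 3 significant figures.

1 radian = 63.6620 grad.
So 58.9 × 63.6620 ≈ 3750 grad.

3750 grad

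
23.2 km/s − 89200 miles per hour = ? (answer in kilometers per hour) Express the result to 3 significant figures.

-60000 km/h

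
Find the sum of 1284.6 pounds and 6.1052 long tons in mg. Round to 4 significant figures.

6.786 × 10^9 milligrams

1284.6 lb = 5.82685 × 10^8 mg and 6.1052 long ton = 6.20317 × 10^9 mg.
5.82685 × 10^8 + 6.20317 × 10^9 ≈ 6.786 × 10^9 mg.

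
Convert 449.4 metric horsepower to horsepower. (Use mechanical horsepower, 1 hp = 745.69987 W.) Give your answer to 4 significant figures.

443.3 horsepower

1 metric horsepower = 0.986320 hp.
Then 449.4 × 0.986320 ≈ 443.3 hp.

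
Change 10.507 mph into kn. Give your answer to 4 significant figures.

9.130 kn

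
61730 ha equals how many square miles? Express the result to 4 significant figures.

238.3 square miles

1 hectare = 0.00386102 square miles.
Thus 61730 × 0.00386102 ≈ 238.3 mi².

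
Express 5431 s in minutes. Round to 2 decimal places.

90.52 minutes

1 second = 0.0166667 min.
Thus 5431 × 0.0166667 ≈ 90.52 min.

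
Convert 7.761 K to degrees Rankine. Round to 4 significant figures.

°R = K × 9/5.
Applying the formula gives 13.97 °R.

13.97 °R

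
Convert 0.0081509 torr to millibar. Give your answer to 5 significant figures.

0.010867 mbar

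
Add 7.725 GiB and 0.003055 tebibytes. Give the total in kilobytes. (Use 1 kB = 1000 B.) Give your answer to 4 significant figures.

1.165e+7 kB

7.725 GiB = 8.29466e+6 kB and 0.003055 TiB = 3.35901e+6 kB.
8.29466e+6 + 3.35901e+6 ≈ 1.165e+7 kB.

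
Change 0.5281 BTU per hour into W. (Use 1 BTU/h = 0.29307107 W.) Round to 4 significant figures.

0.1548 watts

1 BTU per hour = 0.293071 W.
Thus 0.5281 × 0.293071 ≈ 0.1548 W.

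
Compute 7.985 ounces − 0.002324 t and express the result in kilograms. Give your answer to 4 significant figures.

7.985 oz = 0.226371 kg and 0.002324 t = 2.32400 kg.
0.226371 − 2.32400 ≈ -2.098 kg.

-2.098 kilograms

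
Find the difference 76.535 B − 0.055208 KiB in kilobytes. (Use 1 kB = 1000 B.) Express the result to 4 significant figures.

0.02000 kB

76.535 B = 0.0765350 kB and 0.055208 KiB = 0.0565330 kB.
0.0765350 − 0.0565330 ≈ 0.02000 kB.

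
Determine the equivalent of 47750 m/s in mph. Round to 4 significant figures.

1 meter per second = 2.23694 mph.
So 47750 × 2.23694 ≈ 106800 mph.

106800 miles per hour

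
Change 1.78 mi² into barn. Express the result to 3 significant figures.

4.61 × 10^34 barns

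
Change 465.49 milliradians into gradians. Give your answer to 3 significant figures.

1 mrad = 0.0636620 gradians.
Then 465.49 × 0.0636620 ≈ 29.6 grad.

29.6 grad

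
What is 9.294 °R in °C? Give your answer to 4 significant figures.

°R = (°C + 273.15) × 9/5.
Applying the formula gives -268.0 °C.

-268.0 degrees Celsius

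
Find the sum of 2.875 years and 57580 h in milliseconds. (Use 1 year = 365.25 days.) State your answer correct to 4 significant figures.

2.980 × 10^11 ms

2.875 yr = 9.07281 × 10^10 ms and 57580 h = 2.07288 × 10^11 ms.
9.07281 × 10^10 + 2.07288 × 10^11 ≈ 2.980 × 10^11 ms.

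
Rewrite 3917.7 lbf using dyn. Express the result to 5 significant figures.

1.7427e+9 dynes

1 lbf = 444822 dynes.
Then 3917.7 × 444822 ≈ 1.7427e+9 dyn.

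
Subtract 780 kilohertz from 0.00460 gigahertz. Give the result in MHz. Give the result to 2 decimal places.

0.00460 GHz = 4.60000 MHz and 780 kHz = 0.780000 MHz.
4.60000 − 0.780000 ≈ 3.82 MHz.

3.82 megahertz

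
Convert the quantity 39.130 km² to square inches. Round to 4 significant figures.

6.065 × 10^10 in²

1 square kilometer = 1.55000 × 10^9 square inches.
Then 39.130 × 1.55000 × 10^9 ≈ 6.065 × 10^10 in².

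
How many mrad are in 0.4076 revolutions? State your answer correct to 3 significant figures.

2560 mrad

1 rev = 6283.19 mrad.
So 0.4076 × 6283.19 ≈ 2560 mrad.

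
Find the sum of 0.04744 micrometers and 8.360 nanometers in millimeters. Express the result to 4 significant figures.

5.580e-5 mm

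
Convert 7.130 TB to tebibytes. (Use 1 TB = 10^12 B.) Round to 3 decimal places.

1 TB = 0.909495 TiB.
Thus 7.130 × 0.909495 ≈ 6.485 TiB.

6.485 TiB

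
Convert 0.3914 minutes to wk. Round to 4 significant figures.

1 min = 9.92063 × 10^-5 weeks.
Thus 0.3914 × 9.92063 × 10^-5 ≈ 3.883 × 10^-5 wk.

3.883 × 10^-5 wk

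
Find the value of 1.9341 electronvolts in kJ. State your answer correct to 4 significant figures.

3.099 × 10^-22 kilojoules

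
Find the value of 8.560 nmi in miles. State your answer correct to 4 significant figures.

9.851 mi

1 nautical mile = 1.15078 miles.
Then 8.560 × 1.15078 ≈ 9.851 mi.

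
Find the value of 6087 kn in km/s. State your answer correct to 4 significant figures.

3.131 km/s

1 kn = 0.000514444 kilometers per second.
6087 × 0.000514444 ≈ 3.131 km/s.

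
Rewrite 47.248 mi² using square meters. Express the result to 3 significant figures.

1.22e+8 m²

1 mi² = 2.58999e+6 m².
47.248 × 2.58999e+6 ≈ 1.22e+8 m².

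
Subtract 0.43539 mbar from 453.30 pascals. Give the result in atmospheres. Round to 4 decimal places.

0.0040 atm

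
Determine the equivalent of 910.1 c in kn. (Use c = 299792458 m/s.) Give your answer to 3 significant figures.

1 speed of light = 5.82750e+8 knots.
So 910.1 × 5.82750e+8 ≈ 5.30e+11 kn.

5.30e+11 kn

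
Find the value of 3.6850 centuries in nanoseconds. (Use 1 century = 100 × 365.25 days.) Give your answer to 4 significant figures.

1 century = 3.15576 × 10^18 ns.
Thus 3.6850 × 3.15576 × 10^18 ≈ 1.163 × 10^19 ns.

1.163 × 10^19 nanoseconds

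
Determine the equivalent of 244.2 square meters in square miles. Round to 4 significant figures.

1 square meter = 3.86102e-7 mi².
So 244.2 × 3.86102e-7 ≈ 9.429e-5 mi².

9.429e-5 square miles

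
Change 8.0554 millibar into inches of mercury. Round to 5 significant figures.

1 mbar = 0.0295300 inches of mercury.
Thus 8.0554 × 0.0295300 ≈ 0.23788 inHg.

0.23788 inches of mercury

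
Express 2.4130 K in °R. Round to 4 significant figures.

°R = K × 9/5.
Applying the formula gives 4.343 °R.

4.343 degrees Rankine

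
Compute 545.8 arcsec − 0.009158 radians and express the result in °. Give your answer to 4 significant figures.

545.8 arcsec = 0.151611 ° and 0.009158 rad = 0.524715 °.
0.151611 − 0.524715 ≈ -0.3731 °.

-0.3731 degrees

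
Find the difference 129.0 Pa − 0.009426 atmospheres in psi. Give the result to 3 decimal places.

129.0 Pa = 0.0187099 psi and 0.009426 atm = 0.138524 psi.
0.0187099 − 0.138524 ≈ -0.120 psi.

-0.120 psi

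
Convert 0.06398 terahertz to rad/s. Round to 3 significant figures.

1 THz = 6.28319 × 10^12 rad/s.
Then 0.06398 × 6.28319 × 10^12 ≈ 4.02 × 10^11 rad/s.

4.02 × 10^11 radians per second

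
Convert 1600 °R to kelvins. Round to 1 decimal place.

°R = K × 9/5.
Applying the formula gives 888.9 K.

888.9 K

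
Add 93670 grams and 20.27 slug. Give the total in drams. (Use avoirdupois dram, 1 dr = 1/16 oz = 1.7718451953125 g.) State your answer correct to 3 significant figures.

220000 dr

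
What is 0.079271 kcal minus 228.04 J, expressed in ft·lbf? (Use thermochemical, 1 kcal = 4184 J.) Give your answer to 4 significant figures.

76.43 ft·lbf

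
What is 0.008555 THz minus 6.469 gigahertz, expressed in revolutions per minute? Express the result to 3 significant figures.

0.008555 THz = 5.13300 × 10^11 rpm and 6.469 GHz = 3.88140 × 10^11 rpm.
5.13300 × 10^11 − 3.88140 × 10^11 ≈ 1.25 × 10^11 rpm.

1.25 × 10^11 rpm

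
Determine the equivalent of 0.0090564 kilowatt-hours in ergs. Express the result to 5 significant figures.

1 kWh = 3.60000e+13 ergs.
0.0090564 × 3.60000e+13 ≈ 3.2603e+11 erg.

3.2603e+11 erg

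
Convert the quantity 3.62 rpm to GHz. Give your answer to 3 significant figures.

1 revolution per minute = 1.66667e-11 GHz.
3.62 × 1.66667e-11 ≈ 6.03e-11 GHz.

6.03e-11 GHz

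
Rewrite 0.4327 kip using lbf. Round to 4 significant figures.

1 kip = 1000.00 lbf.
Thus 0.4327 × 1000.00 ≈ 432.7 lbf.

432.7 pounds-force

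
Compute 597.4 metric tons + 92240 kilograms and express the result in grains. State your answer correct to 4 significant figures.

597.4 t = 9.21929 × 10^9 gr and 92240 kg = 1.42348 × 10^9 gr.
9.21929 × 10^9 + 1.42348 × 10^9 ≈ 1.064 × 10^10 gr.

1.064 × 10^10 grains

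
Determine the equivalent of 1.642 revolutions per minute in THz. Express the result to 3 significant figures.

1 revolution per minute = 1.66667e-14 terahertz.
1.642 × 1.66667e-14 ≈ 2.74e-14 THz.

2.74e-14 THz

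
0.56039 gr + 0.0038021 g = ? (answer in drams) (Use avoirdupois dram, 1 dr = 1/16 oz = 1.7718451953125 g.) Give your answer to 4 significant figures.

0.02264 drams

0.56039 gr = 0.0204943 dr and 0.0038021 g = 0.00214584 dr.
0.0204943 + 0.00214584 ≈ 0.02264 dr.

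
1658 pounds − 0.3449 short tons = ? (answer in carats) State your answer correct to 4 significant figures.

2.196e+6 carats

1658 lb = 3.76028e+6 ct and 0.3449 short ton = 1.56444e+6 ct.
3.76028e+6 − 1.56444e+6 ≈ 2.196e+6 ct.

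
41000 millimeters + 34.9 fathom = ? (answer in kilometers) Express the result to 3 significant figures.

41000 mm = 0.0410000 km and 34.9 fathom = 0.0638251 km.
0.0410000 + 0.0638251 ≈ 0.105 km.

0.105 kilometers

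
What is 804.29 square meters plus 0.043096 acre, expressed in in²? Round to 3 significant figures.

1.52e+6 square inches

804.29 m² = 1.24665e+6 in² and 0.043096 acre = 270326 in².
1.24665e+6 + 270326 ≈ 1.52e+6 in².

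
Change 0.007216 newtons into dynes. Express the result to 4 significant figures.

1 newton = 100000 dynes.
So 0.007216 × 100000 ≈ 721.6 dyn.

721.6 dyn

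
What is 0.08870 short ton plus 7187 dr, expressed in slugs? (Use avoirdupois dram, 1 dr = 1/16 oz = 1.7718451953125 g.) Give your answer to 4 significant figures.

0.08870 short ton = 5.51376 slug and 7187 dr = 0.872573 slug.
5.51376 + 0.872573 ≈ 6.386 slug.

6.386 slug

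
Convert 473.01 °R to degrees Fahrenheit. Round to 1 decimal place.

13.3 °F

°R = °F + 459.67.
Applying the formula gives 13.3 °F.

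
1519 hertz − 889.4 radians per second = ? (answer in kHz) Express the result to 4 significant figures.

1.377 kHz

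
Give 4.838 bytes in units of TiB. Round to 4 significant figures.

1 B = 9.09495 × 10^-13 TiB.
Then 4.838 × 9.09495 × 10^-13 ≈ 4.400 × 10^-12 TiB.

4.400 × 10^-12 TiB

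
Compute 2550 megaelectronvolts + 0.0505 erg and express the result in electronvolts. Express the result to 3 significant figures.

2550 MeV = 2.55000e+9 eV and 0.0505 erg = 3.15196e+10 eV.
2.55000e+9 + 3.15196e+10 ≈ 3.41e+10 eV.

3.41e+10 electronvolts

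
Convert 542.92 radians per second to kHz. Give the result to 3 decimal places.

0.086 kilohertz

1 rad/s = 0.000159155 kHz.
Then 542.92 × 0.000159155 ≈ 0.086 kHz.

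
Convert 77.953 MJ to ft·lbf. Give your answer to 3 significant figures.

1 megajoule = 737562 ft·lbf.
Then 77.953 × 737562 ≈ 5.75 × 10^7 ft·lbf.

5.75 × 10^7 ft·lbf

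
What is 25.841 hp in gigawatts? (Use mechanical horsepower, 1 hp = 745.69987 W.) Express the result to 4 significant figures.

1.927e-5 gigawatts

1 hp = 7.45700e-7 GW.
25.841 × 7.45700e-7 ≈ 1.927e-5 GW.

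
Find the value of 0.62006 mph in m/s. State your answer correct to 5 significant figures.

1 mph = 0.447040 m/s.
Thus 0.62006 × 0.447040 ≈ 0.27719 m/s.

0.27719 m/s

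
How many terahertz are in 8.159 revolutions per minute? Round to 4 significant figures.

1.360e-13 terahertz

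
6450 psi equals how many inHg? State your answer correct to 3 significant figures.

13100 inHg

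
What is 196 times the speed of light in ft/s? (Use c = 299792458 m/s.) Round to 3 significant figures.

1.93 × 10^11 ft/s

1 speed of light = 9.83571 × 10^8 feet per second.
So 196 × 9.83571 × 10^8 ≈ 1.93 × 10^11 ft/s.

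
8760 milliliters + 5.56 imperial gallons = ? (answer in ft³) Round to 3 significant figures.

8760 mL = 0.309356 ft³ and 5.56 imp gal = 0.892623 ft³.
0.309356 + 0.892623 ≈ 1.20 ft³.

1.20 ft³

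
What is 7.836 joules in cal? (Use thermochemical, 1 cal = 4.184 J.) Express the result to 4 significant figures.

1.873 cal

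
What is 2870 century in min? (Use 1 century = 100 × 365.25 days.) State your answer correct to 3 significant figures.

1 century = 5.25960 × 10^7 min.
2870 × 5.25960 × 10^7 ≈ 1.51 × 10^11 min.

1.51 × 10^11 min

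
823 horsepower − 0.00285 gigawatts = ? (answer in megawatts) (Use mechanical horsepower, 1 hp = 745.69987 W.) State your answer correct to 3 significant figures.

-2.24 MW

823 hp = 0.613711 MW and 0.00285 GW = 2.85000 MW.
0.613711 − 2.85000 ≈ -2.24 MW.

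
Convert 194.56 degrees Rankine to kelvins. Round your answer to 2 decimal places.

108.09 K

°R = K × 9/5.
Applying the formula gives 108.09 K.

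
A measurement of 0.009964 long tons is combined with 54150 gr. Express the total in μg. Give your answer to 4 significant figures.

1.363 × 10^10 micrograms

0.009964 long ton = 1.01239 × 10^10 μg and 54150 gr = 3.50886 × 10^9 μg.
1.01239 × 10^10 + 3.50886 × 10^9 ≈ 1.363 × 10^10 μg.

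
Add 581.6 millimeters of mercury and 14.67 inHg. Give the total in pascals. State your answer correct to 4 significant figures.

127200 Pa

581.6 mmHg = 77540.3 Pa and 14.67 inHg = 49678.3 Pa.
77540.3 + 49678.3 ≈ 127200 Pa.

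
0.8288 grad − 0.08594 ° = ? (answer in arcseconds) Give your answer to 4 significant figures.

0.8288 grad = 2685.31 arcsec and 0.08594 ° = 309.384 arcsec.
2685.31 − 309.384 ≈ 2376 arcsec.

2376 arcsec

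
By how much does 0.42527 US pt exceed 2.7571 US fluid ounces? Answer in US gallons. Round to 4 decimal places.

0.42527 US pt = 0.05315875 US gal and 2.7571 US fl oz = 0.02153984 US gal.
0.05315875 − 0.02153984 ≈ 0.0316 US gal.

0.0316 US gallons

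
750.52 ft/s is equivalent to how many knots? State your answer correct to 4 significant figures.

1 ft/s = 0.592484 knots.
750.52 × 0.592484 ≈ 444.7 kn.

444.7 knots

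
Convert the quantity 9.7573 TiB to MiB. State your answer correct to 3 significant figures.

1 TiB = 1.04858e+6 mebibytes.
Thus 9.7573 × 1.04858e+6 ≈ 1.02e+7 MiB.

1.02e+7 MiB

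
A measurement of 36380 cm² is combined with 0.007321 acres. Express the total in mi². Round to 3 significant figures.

36380 cm² = 1.40464 × 10^-6 mi² and 0.007321 acre = 1.14391 × 10^-5 mi².
1.40464 × 10^-6 + 1.14391 × 10^-5 ≈ 1.28 × 10^-5 mi².

1.28 × 10^-5 mi²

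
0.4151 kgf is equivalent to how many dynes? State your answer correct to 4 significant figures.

1 kilogram-force = 980665 dynes.
Then 0.4151 × 980665 ≈ 407100 dyn.

407100 dyn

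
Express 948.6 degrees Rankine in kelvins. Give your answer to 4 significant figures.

527.0 K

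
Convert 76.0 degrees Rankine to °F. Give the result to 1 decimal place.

°R = °F + 459.67.
Applying the formula gives -383.7 °F.

-383.7 degrees Fahrenheit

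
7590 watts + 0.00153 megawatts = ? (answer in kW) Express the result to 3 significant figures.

7590 W = 7.59000 kW and 0.00153 MW = 1.53000 kW.
7.59000 + 1.53000 ≈ 9.12 kW.

9.12 kW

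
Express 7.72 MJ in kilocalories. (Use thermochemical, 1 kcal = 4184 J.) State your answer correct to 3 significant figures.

1850 kilocalories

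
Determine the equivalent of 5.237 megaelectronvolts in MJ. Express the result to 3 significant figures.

1 megaelectronvolt = 1.60218e-19 megajoules.
Then 5.237 × 1.60218e-19 ≈ 8.39e-19 MJ.

8.39e-19 megajoules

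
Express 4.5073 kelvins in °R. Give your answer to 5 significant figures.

°R = K × 9/5.
Applying the formula gives 8.1131 °R.

8.1131 °R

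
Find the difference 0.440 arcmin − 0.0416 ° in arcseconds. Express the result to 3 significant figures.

-123 arcsec

0.440 arcmin = 26.4000 arcsec and 0.0416 ° = 149.760 arcsec.
26.4000 − 149.760 ≈ -123 arcsec.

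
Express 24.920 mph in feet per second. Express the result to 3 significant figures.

1 mile per hour = 1.46667 ft/s.
So 24.920 × 1.46667 ≈ 36.5 ft/s.

36.5 feet per second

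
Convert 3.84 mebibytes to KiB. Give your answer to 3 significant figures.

3930 KiB

1 mebibyte = 1024.00 KiB.
So 3.84 × 1024.00 ≈ 3930 KiB.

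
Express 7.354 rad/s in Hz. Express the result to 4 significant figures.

1.170 hertz

1 radian per second = 0.159155 hertz.
Thus 7.354 × 0.159155 ≈ 1.170 Hz.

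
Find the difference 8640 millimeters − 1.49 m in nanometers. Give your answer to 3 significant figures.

8640 mm = 8.64000e+9 nm and 1.49 m = 1.49000e+9 nm.
8.64000e+9 − 1.49000e+9 ≈ 7.15e+9 nm.

7.15e+9 nanometers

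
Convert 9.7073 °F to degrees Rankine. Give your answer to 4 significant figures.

°R = °F + 459.67.
Applying the formula gives 469.4 °R.

469.4 °R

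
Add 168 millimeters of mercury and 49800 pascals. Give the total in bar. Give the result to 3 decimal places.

168 mmHg = 0.223982 bar and 49800 Pa = 0.498000 bar.
0.223982 + 0.498000 ≈ 0.722 bar.

0.722 bar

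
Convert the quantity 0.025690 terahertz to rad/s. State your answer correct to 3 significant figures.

1.61 × 10^11 rad/s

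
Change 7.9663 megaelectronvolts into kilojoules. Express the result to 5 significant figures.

1.2763e-15 kilojoules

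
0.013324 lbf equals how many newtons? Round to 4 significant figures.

0.05927 N

1 pound-force = 4.44822 newtons.
0.013324 × 4.44822 ≈ 0.05927 N.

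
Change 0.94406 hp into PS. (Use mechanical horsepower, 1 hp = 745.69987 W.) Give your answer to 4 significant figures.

0.9572 PS

1 hp = 1.01387 metric horsepower.
So 0.94406 × 1.01387 ≈ 0.9572 PS.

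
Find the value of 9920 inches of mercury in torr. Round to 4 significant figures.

1 inch of mercury = 25.4000 torr.
Thus 9920 × 25.4000 ≈ 252000 torr.

252000 torr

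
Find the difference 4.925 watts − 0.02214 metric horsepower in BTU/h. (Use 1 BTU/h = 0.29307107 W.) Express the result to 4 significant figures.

4.925 W = 16.8048 BTU/h and 0.02214 PS = 55.5631 BTU/h.
16.8048 − 55.5631 ≈ -38.76 BTU/h.

-38.76 BTU per hour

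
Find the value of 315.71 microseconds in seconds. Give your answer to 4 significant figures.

0.0003157 s

1 μs = 1.00000 × 10^-6 s.
315.71 × 1.00000 × 10^-6 ≈ 0.0003157 s.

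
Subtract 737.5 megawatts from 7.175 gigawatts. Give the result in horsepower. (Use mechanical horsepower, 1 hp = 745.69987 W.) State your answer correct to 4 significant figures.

8.633e+6 horsepower

7.175 GW = 9.62183e+6 hp and 737.5 MW = 989004 hp.
9.62183e+6 − 989004 ≈ 8.633e+6 hp.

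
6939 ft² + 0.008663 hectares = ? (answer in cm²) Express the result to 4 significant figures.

7.313e+6 cm²

6939 ft² = 6.44654e+6 cm² and 0.008663 ha = 866300 cm².
6.44654e+6 + 866300 ≈ 7.313e+6 cm².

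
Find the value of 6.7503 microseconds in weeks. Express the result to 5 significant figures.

1.1161e-11 weeks

1 μs = 1.65344e-12 wk.
6.7503 × 1.65344e-12 ≈ 1.1161e-11 wk.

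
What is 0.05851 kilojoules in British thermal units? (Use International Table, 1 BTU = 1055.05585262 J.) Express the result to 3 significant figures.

0.0555 British thermal units

1 kJ = 0.947817 BTU.
Thus 0.05851 × 0.947817 ≈ 0.0555 BTU.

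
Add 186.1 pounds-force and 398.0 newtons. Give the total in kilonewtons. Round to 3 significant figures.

1.23 kilonewtons

186.1 lbf = 0.827814 kN and 398.0 N = 0.398000 kN.
0.827814 + 0.398000 ≈ 1.23 kN.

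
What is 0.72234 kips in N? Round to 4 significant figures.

3213 N

1 kip = 4448.22 newtons.
0.72234 × 4448.22 ≈ 3213 N.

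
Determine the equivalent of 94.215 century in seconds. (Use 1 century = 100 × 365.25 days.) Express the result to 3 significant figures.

1 century = 3.15576 × 10^9 s.
Thus 94.215 × 3.15576 × 10^9 ≈ 2.97 × 10^11 s.

2.97 × 10^11 seconds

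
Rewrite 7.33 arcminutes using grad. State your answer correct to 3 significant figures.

1 arcmin = 0.0185185 gradians.
So 7.33 × 0.0185185 ≈ 0.136 grad.

0.136 grad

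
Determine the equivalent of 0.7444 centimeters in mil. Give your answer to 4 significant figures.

1 centimeter = 393.701 mil.
Thus 0.7444 × 393.701 ≈ 293.1 mil.

293.1 mil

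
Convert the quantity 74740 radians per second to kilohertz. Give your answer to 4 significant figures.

11.90 kHz

1 rad/s = 0.000159155 kHz.
Then 74740 × 0.000159155 ≈ 11.90 kHz.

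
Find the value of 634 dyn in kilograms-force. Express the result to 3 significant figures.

1 dyne = 1.01972e-6 kilograms-force.
Thus 634 × 1.01972e-6 ≈ 0.000647 kgf.

0.000647 kilograms-force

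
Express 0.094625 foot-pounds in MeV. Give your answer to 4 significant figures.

1 ft·lbf = 8.46235e+12 MeV.
0.094625 × 8.46235e+12 ≈ 8.007e+11 MeV.

8.007e+11 megaelectronvolts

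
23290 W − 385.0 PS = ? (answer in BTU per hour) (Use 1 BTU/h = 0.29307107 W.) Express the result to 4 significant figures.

-886700 BTU/h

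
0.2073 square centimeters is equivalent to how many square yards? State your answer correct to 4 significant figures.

2.479 × 10^-5 square yards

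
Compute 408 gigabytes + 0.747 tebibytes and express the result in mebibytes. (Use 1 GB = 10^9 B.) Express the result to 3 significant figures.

408 GB = 389099 MiB and 0.747 TiB = 783286 MiB.
389099 + 783286 ≈ 1.17 × 10^6 MiB.

1.17 × 10^6 mebibytes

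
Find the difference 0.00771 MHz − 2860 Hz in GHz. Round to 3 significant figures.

4.85 × 10^-6 GHz

0.00771 MHz = 7.71000 × 10^-6 GHz and 2860 Hz = 2.86000 × 10^-6 GHz.
7.71000 × 10^-6 − 2.86000 × 10^-6 ≈ 4.85 × 10^-6 GHz.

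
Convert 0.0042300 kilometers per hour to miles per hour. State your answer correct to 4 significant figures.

0.002628 mph

1 kilometer per hour = 0.621371 mph.
Thus 0.0042300 × 0.621371 ≈ 0.002628 mph.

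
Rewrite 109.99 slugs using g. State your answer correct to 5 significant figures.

1.6052 × 10^6 g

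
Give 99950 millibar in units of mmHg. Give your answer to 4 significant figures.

74970 millimeters of mercury

1 mbar = 0.750062 mmHg.
99950 × 0.750062 ≈ 74970 mmHg.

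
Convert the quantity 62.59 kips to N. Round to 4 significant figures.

278400 N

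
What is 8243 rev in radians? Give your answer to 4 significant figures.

51790 rad

1 rev = 6.28319 radians.
8243 × 6.28319 ≈ 51790 rad.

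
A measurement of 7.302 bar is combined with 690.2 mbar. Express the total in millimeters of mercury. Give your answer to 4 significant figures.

5995 millimeters of mercury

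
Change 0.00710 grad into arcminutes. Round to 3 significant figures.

0.383 arcminutes

1 grad = 54.0000 arcmin.
So 0.00710 × 54.0000 ≈ 0.383 arcmin.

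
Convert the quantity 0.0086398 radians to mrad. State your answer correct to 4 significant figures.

8.640 milliradians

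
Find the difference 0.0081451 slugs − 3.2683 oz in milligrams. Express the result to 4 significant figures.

26210 milligrams

0.0081451 slug = 118869 mg and 3.2683 oz = 92654.7 mg.
118869 − 92654.7 ≈ 26210 mg.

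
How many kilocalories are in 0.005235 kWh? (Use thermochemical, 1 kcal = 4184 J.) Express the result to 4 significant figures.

1 kilowatt-hour = 860.421 kcal.
0.005235 × 860.421 ≈ 4.504 kcal.

4.504 kcal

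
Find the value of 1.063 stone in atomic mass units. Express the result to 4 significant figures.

4.065 × 10^27 u

1 stone = 3.82424 × 10^27 atomic mass units.
So 1.063 × 3.82424 × 10^27 ≈ 4.065 × 10^27 u.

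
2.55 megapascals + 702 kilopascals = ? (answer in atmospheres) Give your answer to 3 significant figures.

2.55 MPa = 25.1665 atm and 702 kPa = 6.92820 atm.
25.1665 + 6.92820 ≈ 32.1 atm.

32.1 atmospheres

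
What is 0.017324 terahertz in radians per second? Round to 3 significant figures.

1 terahertz = 6.28319 × 10^12 radians per second.
So 0.017324 × 6.28319 × 10^12 ≈ 1.09 × 10^11 rad/s.

1.09 × 10^11 radians per second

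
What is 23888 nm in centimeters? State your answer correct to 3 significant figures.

0.00239 centimeters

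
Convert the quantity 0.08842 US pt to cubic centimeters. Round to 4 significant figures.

1 US pint = 473.176 cubic centimeters.
Thus 0.08842 × 473.176 ≈ 41.84 cm³.

41.84 cm³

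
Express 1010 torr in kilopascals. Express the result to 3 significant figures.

135 kPa

1 torr = 0.133322 kilopascals.
1010 × 0.133322 ≈ 135 kPa.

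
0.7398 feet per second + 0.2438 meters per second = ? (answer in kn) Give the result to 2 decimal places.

0.91 kn

0.7398 ft/s = 0.438320 kn and 0.2438 m/s = 0.473909 kn.
0.438320 + 0.473909 ≈ 0.91 kn.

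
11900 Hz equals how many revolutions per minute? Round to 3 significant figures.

714000 revolutions per minute

1 hertz = 60.0000 rpm.
Thus 11900 × 60.0000 ≈ 714000 rpm.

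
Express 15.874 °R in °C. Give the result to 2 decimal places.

-264.33 °C

°R = (°C + 273.15) × 9/5.
Applying the formula gives -264.33 °C.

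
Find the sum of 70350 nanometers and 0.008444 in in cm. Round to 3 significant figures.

0.0285 cm

70350 nm = 0.00703500 cm and 0.008444 in = 0.0214478 cm.
0.00703500 + 0.0214478 ≈ 0.0285 cm.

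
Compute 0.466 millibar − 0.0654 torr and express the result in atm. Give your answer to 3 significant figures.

0.000374 atm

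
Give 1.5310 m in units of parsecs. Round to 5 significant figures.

4.9616e-17 parsecs

1 m = 3.24078e-17 pc.
Thus 1.5310 × 3.24078e-17 ≈ 4.9616e-17 pc.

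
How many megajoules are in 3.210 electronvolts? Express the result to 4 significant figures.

5.143e-25 MJ

1 electronvolt = 1.60218e-25 MJ.
So 3.210 × 1.60218e-25 ≈ 5.143e-25 MJ.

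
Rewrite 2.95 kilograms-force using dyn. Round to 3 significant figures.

2.89e+6 dyn

1 kgf = 980665 dyn.
2.95 × 980665 ≈ 2.89e+6 dyn.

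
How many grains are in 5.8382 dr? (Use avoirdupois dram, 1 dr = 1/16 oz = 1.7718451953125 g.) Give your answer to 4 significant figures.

159.6 grains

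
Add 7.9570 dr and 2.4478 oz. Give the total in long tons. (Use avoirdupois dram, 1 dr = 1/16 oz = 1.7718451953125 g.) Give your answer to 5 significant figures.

7.9570 dr = 1.38759 × 10^-5 long ton and 2.4478 oz = 6.82980 × 10^-5 long ton.
1.38759 × 10^-5 + 6.82980 × 10^-5 ≈ 8.2174 × 10^-5 long ton.

8.2174 × 10^-5 long ton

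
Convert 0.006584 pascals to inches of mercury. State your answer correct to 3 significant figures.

1 pascal = 0.000295300 inches of mercury.
Then 0.006584 × 0.000295300 ≈ 1.94 × 10^-6 inHg.

1.94 × 10^-6 inHg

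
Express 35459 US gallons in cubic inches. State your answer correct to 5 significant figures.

1 US gallon = 231.000 in³.
35459 × 231.000 ≈ 8.1910e+6 in³.

8.1910e+6 cubic inches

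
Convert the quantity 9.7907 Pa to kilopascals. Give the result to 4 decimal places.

0.0098 kilopascals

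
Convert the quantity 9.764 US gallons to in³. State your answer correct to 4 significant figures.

2255 cubic inches

1 US gallon = 231.000 in³.
So 9.764 × 231.000 ≈ 2255 in³.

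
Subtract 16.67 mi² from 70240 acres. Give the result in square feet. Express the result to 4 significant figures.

2.595 × 10^9 ft²

70240 acre = 3.05965 × 10^9 ft² and 16.67 mi² = 4.64733 × 10^8 ft².
3.05965 × 10^9 − 4.64733 × 10^8 ≈ 2.595 × 10^9 ft².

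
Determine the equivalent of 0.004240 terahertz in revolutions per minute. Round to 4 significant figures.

2.544 × 10^11 revolutions per minute

1 THz = 6.00000 × 10^13 revolutions per minute.
Then 0.004240 × 6.00000 × 10^13 ≈ 2.544 × 10^11 rpm.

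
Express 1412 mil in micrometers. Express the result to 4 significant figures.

1 mil = 25.4000 μm.
Then 1412 × 25.4000 ≈ 35860 μm.

35860 μm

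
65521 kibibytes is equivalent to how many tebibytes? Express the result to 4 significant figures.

6.102e-5 TiB

1 kibibyte = 9.31323e-10 tebibytes.
65521 × 9.31323e-10 ≈ 6.102e-5 TiB.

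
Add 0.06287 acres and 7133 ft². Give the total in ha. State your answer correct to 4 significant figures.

0.06287 acre = 0.0254426 ha and 7133 ft² = 0.0662677 ha.
0.0254426 + 0.0662677 ≈ 0.09171 ha.

0.09171 ha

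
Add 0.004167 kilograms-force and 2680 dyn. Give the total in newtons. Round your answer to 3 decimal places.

0.068 N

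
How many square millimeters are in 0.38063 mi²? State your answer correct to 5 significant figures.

9.8583 × 10^11 mm²

1 mi² = 2.58999 × 10^12 mm².
0.38063 × 2.58999 × 10^12 ≈ 9.8583 × 10^11 mm².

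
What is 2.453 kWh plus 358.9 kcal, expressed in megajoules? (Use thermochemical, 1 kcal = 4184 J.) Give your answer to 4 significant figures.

10.33 MJ

2.453 kWh = 8.83080 MJ and 358.9 kcal = 1.50164 MJ.
8.83080 + 1.50164 ≈ 10.33 MJ.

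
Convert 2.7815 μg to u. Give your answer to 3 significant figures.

1.68e+18 atomic mass units

1 microgram = 6.02214e+17 atomic mass units.
Thus 2.7815 × 6.02214e+17 ≈ 1.68e+18 u.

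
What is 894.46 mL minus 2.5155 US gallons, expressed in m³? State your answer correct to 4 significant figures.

-0.008628 cubic meters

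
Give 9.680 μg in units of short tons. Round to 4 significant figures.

1.067 × 10^-11 short ton

1 microgram = 1.10231 × 10^-12 short ton.
Thus 9.680 × 1.10231 × 10^-12 ≈ 1.067 × 10^-11 short ton.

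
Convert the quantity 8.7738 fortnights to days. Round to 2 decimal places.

1 fortnight = 14.0000 d.
So 8.7738 × 14.0000 ≈ 122.83 d.

122.83 d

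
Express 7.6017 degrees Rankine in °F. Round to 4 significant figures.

-452.1 degrees Fahrenheit

°R = °F + 459.67.
Applying the formula gives -452.1 °F.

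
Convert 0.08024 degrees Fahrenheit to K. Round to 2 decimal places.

255.42 kelvins

K = (°F + 459.67) × 5/9.
Applying the formula gives 255.42 K.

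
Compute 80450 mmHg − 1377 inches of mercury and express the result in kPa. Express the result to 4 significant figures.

80450 mmHg = 10725.8 kPa and 1377 inHg = 4663.06 kPa.
10725.8 − 4663.06 ≈ 6063 kPa.

6063 kilopascals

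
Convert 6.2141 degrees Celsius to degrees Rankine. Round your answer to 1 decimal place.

502.9 °R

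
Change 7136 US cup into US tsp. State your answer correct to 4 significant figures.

342500 US teaspoons

1 US cup = 48.0000 US teaspoons.
7136 × 48.0000 ≈ 342500 US tsp.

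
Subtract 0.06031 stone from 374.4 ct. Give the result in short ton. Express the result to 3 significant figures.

-0.000340 short ton

374.4 ct = 8.25411 × 10^-5 short ton and 0.06031 st = 0.000422170 short ton.
8.25411 × 10^-5 − 0.000422170 ≈ -0.000340 short ton.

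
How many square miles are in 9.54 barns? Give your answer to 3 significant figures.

3.68 × 10^-34 square miles

1 barn = 3.86102 × 10^-35 mi².
So 9.54 × 3.86102 × 10^-35 ≈ 3.68 × 10^-34 mi².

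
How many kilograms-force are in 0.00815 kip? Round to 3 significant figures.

3.70 kgf

1 kip = 453.592 kgf.
So 0.00815 × 453.592 ≈ 3.70 kgf.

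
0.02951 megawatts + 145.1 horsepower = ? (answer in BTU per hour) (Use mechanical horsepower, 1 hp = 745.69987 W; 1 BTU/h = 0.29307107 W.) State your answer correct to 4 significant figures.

0.02951 MW = 100692 BTU/h and 145.1 hp = 369197 BTU/h.
100692 + 369197 ≈ 469900 BTU/h.

469900 BTU per hour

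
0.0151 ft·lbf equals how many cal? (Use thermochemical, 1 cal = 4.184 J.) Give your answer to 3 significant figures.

1 ft·lbf = 0.324048 calories.
Then 0.0151 × 0.324048 ≈ 0.00489 cal.

0.00489 cal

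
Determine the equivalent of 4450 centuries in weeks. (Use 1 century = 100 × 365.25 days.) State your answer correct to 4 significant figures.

2.322 × 10^7 wk

1 century = 5217.86 wk.
Then 4450 × 5217.86 ≈ 2.322 × 10^7 wk.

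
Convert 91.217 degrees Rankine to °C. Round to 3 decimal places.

-222.474 °C

°R = (°C + 273.15) × 9/5.
Applying the formula gives -222.474 °C.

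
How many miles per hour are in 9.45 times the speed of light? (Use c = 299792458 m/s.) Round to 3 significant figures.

6.34e+9 miles per hour

1 speed of light = 6.70617e+8 mph.
9.45 × 6.70617e+8 ≈ 6.34e+9 mph.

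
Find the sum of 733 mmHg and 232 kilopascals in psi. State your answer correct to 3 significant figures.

47.8 pounds per square inch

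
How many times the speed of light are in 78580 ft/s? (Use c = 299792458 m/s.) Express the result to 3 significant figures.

7.99 × 10^-5 c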